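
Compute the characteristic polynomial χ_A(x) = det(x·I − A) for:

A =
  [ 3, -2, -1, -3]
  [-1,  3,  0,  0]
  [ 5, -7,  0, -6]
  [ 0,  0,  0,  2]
x^4 - 8*x^3 + 24*x^2 - 32*x + 16

Expanding det(x·I − A) (e.g. by cofactor expansion or by noting that A is similar to its Jordan form J, which has the same characteristic polynomial as A) gives
  χ_A(x) = x^4 - 8*x^3 + 24*x^2 - 32*x + 16
which factors as (x - 2)^4. The eigenvalues (with algebraic multiplicities) are λ = 2 with multiplicity 4.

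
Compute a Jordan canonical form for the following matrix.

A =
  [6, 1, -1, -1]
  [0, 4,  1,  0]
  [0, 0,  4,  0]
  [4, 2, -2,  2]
J_3(4) ⊕ J_1(4)

The characteristic polynomial is
  det(x·I − A) = x^4 - 16*x^3 + 96*x^2 - 256*x + 256 = (x - 4)^4

Eigenvalues and multiplicities (the geometric multiplicity of λ is n − rank(A − λI), which equals the number of Jordan blocks for λ):
  λ = 4: algebraic multiplicity = 4, geometric multiplicity = 2

Determining the block sizes for each eigenvalue:
  λ = 4: with am = 4 and gm = 2, the partition is not yet determined (e.g. several partitions of 4 into 2 parts exist). Let N = A − (4)·I. Computing rank(N^1) = 2, rank(N^2) = 1, rank(N^3) = 0; the number of blocks of size ≥ j is rank(N^{j−1}) − rank(N^j), giving [2, 1, 1]. So we have 1 block(s) of size 3, 1 block(s) of size 1 → block sizes [3, 1]

Assembling the blocks gives a Jordan form
J =
  [4, 1, 0, 0]
  [0, 4, 1, 0]
  [0, 0, 4, 0]
  [0, 0, 0, 4]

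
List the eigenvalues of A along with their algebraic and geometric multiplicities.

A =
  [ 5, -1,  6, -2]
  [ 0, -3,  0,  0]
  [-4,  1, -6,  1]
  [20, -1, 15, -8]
λ = -3: alg = 4, geom = 2

Step 1 — factor the characteristic polynomial to read off the algebraic multiplicities:
  χ_A(x) = (x + 3)^4

Step 2 — compute geometric multiplicities via the rank-nullity identity g(λ) = n − rank(A − λI):
  rank(A − (-3)·I) = 2, so dim ker(A − (-3)·I) = n − 2 = 2

Summary:
  λ = -3: algebraic multiplicity = 4, geometric multiplicity = 2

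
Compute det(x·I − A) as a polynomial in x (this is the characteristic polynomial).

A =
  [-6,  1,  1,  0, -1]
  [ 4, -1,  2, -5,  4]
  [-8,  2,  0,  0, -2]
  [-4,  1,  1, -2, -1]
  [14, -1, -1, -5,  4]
x^5 + 5*x^4 - 40*x^2 - 80*x - 48

Expanding det(x·I − A) (e.g. by cofactor expansion or by noting that A is similar to its Jordan form J, which has the same characteristic polynomial as A) gives
  χ_A(x) = x^5 + 5*x^4 - 40*x^2 - 80*x - 48
which factors as (x - 3)*(x + 2)^4. The eigenvalues (with algebraic multiplicities) are λ = -2 with multiplicity 4, λ = 3 with multiplicity 1.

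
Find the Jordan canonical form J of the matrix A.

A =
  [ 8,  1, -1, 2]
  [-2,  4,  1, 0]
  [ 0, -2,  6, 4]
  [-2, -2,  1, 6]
J_3(6) ⊕ J_1(6)

The characteristic polynomial is
  det(x·I − A) = x^4 - 24*x^3 + 216*x^2 - 864*x + 1296 = (x - 6)^4

Eigenvalues and multiplicities (the geometric multiplicity of λ is n − rank(A − λI), which equals the number of Jordan blocks for λ):
  λ = 6: algebraic multiplicity = 4, geometric multiplicity = 2

Determining the block sizes for each eigenvalue:
  λ = 6: with am = 4 and gm = 2, the partition is not yet determined (e.g. several partitions of 4 into 2 parts exist). Let N = A − (6)·I. Computing rank(N^1) = 2, rank(N^2) = 1, rank(N^3) = 0; the number of blocks of size ≥ j is rank(N^{j−1}) − rank(N^j), giving [2, 1, 1]. So we have 1 block(s) of size 3, 1 block(s) of size 1 → block sizes [3, 1]

Assembling the blocks gives a Jordan form
J =
  [6, 1, 0, 0]
  [0, 6, 1, 0]
  [0, 0, 6, 0]
  [0, 0, 0, 6]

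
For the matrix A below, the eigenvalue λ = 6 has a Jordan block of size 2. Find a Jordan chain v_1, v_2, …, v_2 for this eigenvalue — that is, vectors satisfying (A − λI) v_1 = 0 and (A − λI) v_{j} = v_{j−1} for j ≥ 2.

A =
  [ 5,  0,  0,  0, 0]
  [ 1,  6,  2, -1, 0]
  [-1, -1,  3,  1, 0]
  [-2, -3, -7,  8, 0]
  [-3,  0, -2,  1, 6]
A Jordan chain for λ = 6 of length 2:
v_1 = (0, -2, 2, 4, 2)ᵀ
v_2 = (0, 1, -1, 0, 0)ᵀ

Let N = A − (6)·I. We want v_2 with N^2 v_2 = 0 but N^1 v_2 ≠ 0; then v_{j-1} := N · v_j for j = 2, …, 2.

Pick v_2 = (0, 1, -1, 0, 0)ᵀ.
Then v_1 = N · v_2 = (0, -2, 2, 4, 2)ᵀ.

Sanity check: (A − (6)·I) v_1 = (0, 0, 0, 0, 0)ᵀ = 0. ✓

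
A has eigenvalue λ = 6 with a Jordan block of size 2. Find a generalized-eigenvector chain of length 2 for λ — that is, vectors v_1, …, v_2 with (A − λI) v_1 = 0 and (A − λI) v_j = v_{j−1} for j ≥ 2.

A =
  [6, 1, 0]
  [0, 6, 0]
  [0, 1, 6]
A Jordan chain for λ = 6 of length 2:
v_1 = (1, 0, 1)ᵀ
v_2 = (0, 1, 0)ᵀ

Let N = A − (6)·I. We want v_2 with N^2 v_2 = 0 but N^1 v_2 ≠ 0; then v_{j-1} := N · v_j for j = 2, …, 2.

Pick v_2 = (0, 1, 0)ᵀ.
Then v_1 = N · v_2 = (1, 0, 1)ᵀ.

Sanity check: (A − (6)·I) v_1 = (0, 0, 0)ᵀ = 0. ✓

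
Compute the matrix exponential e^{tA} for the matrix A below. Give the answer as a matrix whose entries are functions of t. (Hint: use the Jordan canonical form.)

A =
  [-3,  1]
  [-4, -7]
e^{tA} =
  [2*t*exp(-5*t) + exp(-5*t), t*exp(-5*t)]
  [-4*t*exp(-5*t), -2*t*exp(-5*t) + exp(-5*t)]

Strategy: write A = P · J · P⁻¹ where J is a Jordan canonical form, so e^{tA} = P · e^{tJ} · P⁻¹, and e^{tJ} can be computed block-by-block.

A has Jordan form
J =
  [-5,  1]
  [ 0, -5]
(up to reordering of blocks).

Per-block formulas:
  For a 2×2 Jordan block J_2(-5): exp(t · J_2(-5)) = e^(-5t)·(I + t·N), where N is the 2×2 nilpotent shift.

After assembling e^{tJ} and conjugating by P, we get:

e^{tA} =
  [2*t*exp(-5*t) + exp(-5*t), t*exp(-5*t)]
  [-4*t*exp(-5*t), -2*t*exp(-5*t) + exp(-5*t)]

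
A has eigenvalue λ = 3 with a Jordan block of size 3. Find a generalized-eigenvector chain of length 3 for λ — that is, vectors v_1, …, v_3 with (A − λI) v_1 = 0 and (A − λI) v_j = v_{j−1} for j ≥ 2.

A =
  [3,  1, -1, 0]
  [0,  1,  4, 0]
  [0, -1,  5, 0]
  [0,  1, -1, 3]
A Jordan chain for λ = 3 of length 3:
v_1 = (-1, 0, 0, -1)ᵀ
v_2 = (1, -2, -1, 1)ᵀ
v_3 = (0, 1, 0, 0)ᵀ

Let N = A − (3)·I. We want v_3 with N^3 v_3 = 0 but N^2 v_3 ≠ 0; then v_{j-1} := N · v_j for j = 3, …, 2.

Pick v_3 = (0, 1, 0, 0)ᵀ.
Then v_2 = N · v_3 = (1, -2, -1, 1)ᵀ.
Then v_1 = N · v_2 = (-1, 0, 0, -1)ᵀ.

Sanity check: (A − (3)·I) v_1 = (0, 0, 0, 0)ᵀ = 0. ✓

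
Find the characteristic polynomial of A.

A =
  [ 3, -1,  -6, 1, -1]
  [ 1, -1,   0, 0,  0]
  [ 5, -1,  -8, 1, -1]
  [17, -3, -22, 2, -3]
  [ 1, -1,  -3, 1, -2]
x^5 + 6*x^4 + 14*x^3 + 16*x^2 + 9*x + 2

Expanding det(x·I − A) (e.g. by cofactor expansion or by noting that A is similar to its Jordan form J, which has the same characteristic polynomial as A) gives
  χ_A(x) = x^5 + 6*x^4 + 14*x^3 + 16*x^2 + 9*x + 2
which factors as (x + 1)^4*(x + 2). The eigenvalues (with algebraic multiplicities) are λ = -2 with multiplicity 1, λ = -1 with multiplicity 4.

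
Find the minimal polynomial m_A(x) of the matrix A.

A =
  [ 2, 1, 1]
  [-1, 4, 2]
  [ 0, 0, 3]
x^3 - 9*x^2 + 27*x - 27

The characteristic polynomial is χ_A(x) = (x - 3)^3, so the eigenvalues are known. The minimal polynomial is
  m_A(x) = Π_λ (x − λ)^{k_λ}
where k_λ is the size of the *largest* Jordan block for λ (equivalently, the smallest k with (A − λI)^k v = 0 for every generalised eigenvector v of λ).

  λ = 3: largest Jordan block has size 3, contributing (x − 3)^3

So m_A(x) = (x - 3)^3 = x^3 - 9*x^2 + 27*x - 27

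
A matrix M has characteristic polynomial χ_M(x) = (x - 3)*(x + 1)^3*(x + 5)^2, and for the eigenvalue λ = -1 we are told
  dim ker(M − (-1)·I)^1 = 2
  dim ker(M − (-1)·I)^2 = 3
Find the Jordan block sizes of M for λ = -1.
Block sizes for λ = -1: [2, 1]

From the dimensions of kernels of powers, the number of Jordan blocks of size at least j is d_j − d_{j−1} where d_j = dim ker(N^j) (with d_0 = 0). Computing the differences gives [2, 1].
The number of blocks of size exactly k is (#blocks of size ≥ k) − (#blocks of size ≥ k + 1), so the partition is: 1 block(s) of size 1, 1 block(s) of size 2.
In nonincreasing order the block sizes are [2, 1].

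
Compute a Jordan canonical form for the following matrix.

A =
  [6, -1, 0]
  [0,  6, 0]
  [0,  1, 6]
J_2(6) ⊕ J_1(6)

The characteristic polynomial is
  det(x·I − A) = x^3 - 18*x^2 + 108*x - 216 = (x - 6)^3

Eigenvalues and multiplicities (the geometric multiplicity of λ is n − rank(A − λI), which equals the number of Jordan blocks for λ):
  λ = 6: algebraic multiplicity = 3, geometric multiplicity = 2

Determining the block sizes for each eigenvalue:
  λ = 6: 2 blocks summing to 3 forces exactly one block of size 2 and the rest size 1 → block sizes [2, 1]

Assembling the blocks gives a Jordan form
J =
  [6, 1, 0]
  [0, 6, 0]
  [0, 0, 6]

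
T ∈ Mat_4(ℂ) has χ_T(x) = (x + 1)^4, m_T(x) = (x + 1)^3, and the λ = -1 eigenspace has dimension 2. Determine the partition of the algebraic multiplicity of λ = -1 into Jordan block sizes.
Block sizes for λ = -1: [3, 1]

Step 1 — from the characteristic polynomial, algebraic multiplicity of λ = -1 is 4. From dim ker(T − (-1)·I) = 2, there are exactly 2 Jordan blocks for λ = -1.
Step 2 — from the minimal polynomial, the factor (x + 1)^3 tells us the largest block for λ = -1 has size 3.
Step 3 — with total size 4, 2 blocks, and largest block 3, the block sizes (in nonincreasing order) are [3, 1].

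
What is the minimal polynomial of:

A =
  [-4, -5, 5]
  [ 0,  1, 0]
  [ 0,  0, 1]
x^2 + 3*x - 4

The characteristic polynomial is χ_A(x) = (x - 1)^2*(x + 4), so the eigenvalues are known. The minimal polynomial is
  m_A(x) = Π_λ (x − λ)^{k_λ}
where k_λ is the size of the *largest* Jordan block for λ (equivalently, the smallest k with (A − λI)^k v = 0 for every generalised eigenvector v of λ).

  λ = -4: largest Jordan block has size 1, contributing (x + 4)
  λ = 1: largest Jordan block has size 1, contributing (x − 1)

So m_A(x) = (x - 1)*(x + 4) = x^2 + 3*x - 4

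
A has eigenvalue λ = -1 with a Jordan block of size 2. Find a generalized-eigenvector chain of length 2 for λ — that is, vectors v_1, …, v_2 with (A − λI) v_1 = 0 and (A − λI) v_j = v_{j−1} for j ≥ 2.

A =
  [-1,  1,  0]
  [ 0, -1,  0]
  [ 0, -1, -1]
A Jordan chain for λ = -1 of length 2:
v_1 = (1, 0, -1)ᵀ
v_2 = (0, 1, 0)ᵀ

Let N = A − (-1)·I. We want v_2 with N^2 v_2 = 0 but N^1 v_2 ≠ 0; then v_{j-1} := N · v_j for j = 2, …, 2.

Pick v_2 = (0, 1, 0)ᵀ.
Then v_1 = N · v_2 = (1, 0, -1)ᵀ.

Sanity check: (A − (-1)·I) v_1 = (0, 0, 0)ᵀ = 0. ✓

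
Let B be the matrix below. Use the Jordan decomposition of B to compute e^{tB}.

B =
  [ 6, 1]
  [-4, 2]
e^{tB} =
  [2*t*exp(4*t) + exp(4*t), t*exp(4*t)]
  [-4*t*exp(4*t), -2*t*exp(4*t) + exp(4*t)]

Strategy: write B = P · J · P⁻¹ where J is a Jordan canonical form, so e^{tB} = P · e^{tJ} · P⁻¹, and e^{tJ} can be computed block-by-block.

B has Jordan form
J =
  [4, 1]
  [0, 4]
(up to reordering of blocks).

Per-block formulas:
  For a 2×2 Jordan block J_2(4): exp(t · J_2(4)) = e^(4t)·(I + t·N), where N is the 2×2 nilpotent shift.

After assembling e^{tJ} and conjugating by P, we get:

e^{tB} =
  [2*t*exp(4*t) + exp(4*t), t*exp(4*t)]
  [-4*t*exp(4*t), -2*t*exp(4*t) + exp(4*t)]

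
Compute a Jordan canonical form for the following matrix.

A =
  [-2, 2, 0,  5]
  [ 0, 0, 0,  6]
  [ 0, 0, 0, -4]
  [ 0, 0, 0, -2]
J_2(-2) ⊕ J_1(0) ⊕ J_1(0)

The characteristic polynomial is
  det(x·I − A) = x^4 + 4*x^3 + 4*x^2 = x^2*(x + 2)^2

Eigenvalues and multiplicities (the geometric multiplicity of λ is n − rank(A − λI), which equals the number of Jordan blocks for λ):
  λ = -2: algebraic multiplicity = 2, geometric multiplicity = 1
  λ = 0: algebraic multiplicity = 2, geometric multiplicity = 2

Determining the block sizes for each eigenvalue:
  λ = -2: one block (gm = 1), so the single block has size am = 2 → block sizes [2]
  λ = 0: gm = am = 2, so every block has size 1 → block sizes [1, 1]

Assembling the blocks gives a Jordan form
J =
  [-2,  1, 0, 0]
  [ 0, -2, 0, 0]
  [ 0,  0, 0, 0]
  [ 0,  0, 0, 0]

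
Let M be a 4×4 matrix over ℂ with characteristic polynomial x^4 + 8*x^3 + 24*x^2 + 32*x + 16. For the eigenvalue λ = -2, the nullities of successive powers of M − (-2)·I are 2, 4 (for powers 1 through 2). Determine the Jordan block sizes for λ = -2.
Block sizes for λ = -2: [2, 2]

From the dimensions of kernels of powers, the number of Jordan blocks of size at least j is d_j − d_{j−1} where d_j = dim ker(N^j) (with d_0 = 0). Computing the differences gives [2, 2].
The number of blocks of size exactly k is (#blocks of size ≥ k) − (#blocks of size ≥ k + 1), so the partition is: 2 block(s) of size 2.
In nonincreasing order the block sizes are [2, 2].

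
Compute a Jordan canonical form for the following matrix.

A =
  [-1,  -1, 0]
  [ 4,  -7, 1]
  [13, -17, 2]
J_3(-2)

The characteristic polynomial is
  det(x·I − A) = x^3 + 6*x^2 + 12*x + 8 = (x + 2)^3

Eigenvalues and multiplicities (the geometric multiplicity of λ is n − rank(A − λI), which equals the number of Jordan blocks for λ):
  λ = -2: algebraic multiplicity = 3, geometric multiplicity = 1

Determining the block sizes for each eigenvalue:
  λ = -2: one block (gm = 1), so the single block has size am = 3 → block sizes [3]

Assembling the blocks gives a Jordan form
J =
  [-2,  1,  0]
  [ 0, -2,  1]
  [ 0,  0, -2]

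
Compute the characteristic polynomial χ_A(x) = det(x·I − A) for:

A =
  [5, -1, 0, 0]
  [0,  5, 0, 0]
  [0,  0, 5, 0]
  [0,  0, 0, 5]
x^4 - 20*x^3 + 150*x^2 - 500*x + 625

Expanding det(x·I − A) (e.g. by cofactor expansion or by noting that A is similar to its Jordan form J, which has the same characteristic polynomial as A) gives
  χ_A(x) = x^4 - 20*x^3 + 150*x^2 - 500*x + 625
which factors as (x - 5)^4. The eigenvalues (with algebraic multiplicities) are λ = 5 with multiplicity 4.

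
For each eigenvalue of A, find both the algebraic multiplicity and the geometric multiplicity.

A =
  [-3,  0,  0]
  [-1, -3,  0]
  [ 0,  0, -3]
λ = -3: alg = 3, geom = 2

Step 1 — factor the characteristic polynomial to read off the algebraic multiplicities:
  χ_A(x) = (x + 3)^3

Step 2 — compute geometric multiplicities via the rank-nullity identity g(λ) = n − rank(A − λI):
  rank(A − (-3)·I) = 1, so dim ker(A − (-3)·I) = n − 1 = 2

Summary:
  λ = -3: algebraic multiplicity = 3, geometric multiplicity = 2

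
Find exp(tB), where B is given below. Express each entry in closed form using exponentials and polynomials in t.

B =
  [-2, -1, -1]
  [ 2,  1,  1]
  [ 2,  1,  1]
e^{tB} =
  [1 - 2*t, -t, -t]
  [2*t, t + 1, t]
  [2*t, t, t + 1]

Strategy: write B = P · J · P⁻¹ where J is a Jordan canonical form, so e^{tB} = P · e^{tJ} · P⁻¹, and e^{tJ} can be computed block-by-block.

B has Jordan form
J =
  [0, 1, 0]
  [0, 0, 0]
  [0, 0, 0]
(up to reordering of blocks).

Per-block formulas:
  For a 1×1 block at λ = 0: exp(t · [0]) = [e^(0t)].
  For a 2×2 Jordan block J_2(0): exp(t · J_2(0)) = e^(0t)·(I + t·N), where N is the 2×2 nilpotent shift.

After assembling e^{tJ} and conjugating by P, we get:

e^{tB} =
  [1 - 2*t, -t, -t]
  [2*t, t + 1, t]
  [2*t, t, t + 1]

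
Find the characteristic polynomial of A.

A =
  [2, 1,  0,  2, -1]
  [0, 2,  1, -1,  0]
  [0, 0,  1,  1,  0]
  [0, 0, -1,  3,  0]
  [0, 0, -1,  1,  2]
x^5 - 10*x^4 + 40*x^3 - 80*x^2 + 80*x - 32

Expanding det(x·I − A) (e.g. by cofactor expansion or by noting that A is similar to its Jordan form J, which has the same characteristic polynomial as A) gives
  χ_A(x) = x^5 - 10*x^4 + 40*x^3 - 80*x^2 + 80*x - 32
which factors as (x - 2)^5. The eigenvalues (with algebraic multiplicities) are λ = 2 with multiplicity 5.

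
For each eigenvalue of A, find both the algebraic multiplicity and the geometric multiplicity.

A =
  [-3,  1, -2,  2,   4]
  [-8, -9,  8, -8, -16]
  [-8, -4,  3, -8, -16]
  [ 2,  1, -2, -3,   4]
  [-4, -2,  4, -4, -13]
λ = -5: alg = 5, geom = 4

Step 1 — factor the characteristic polynomial to read off the algebraic multiplicities:
  χ_A(x) = (x + 5)^5

Step 2 — compute geometric multiplicities via the rank-nullity identity g(λ) = n − rank(A − λI):
  rank(A − (-5)·I) = 1, so dim ker(A − (-5)·I) = n − 1 = 4

Summary:
  λ = -5: algebraic multiplicity = 5, geometric multiplicity = 4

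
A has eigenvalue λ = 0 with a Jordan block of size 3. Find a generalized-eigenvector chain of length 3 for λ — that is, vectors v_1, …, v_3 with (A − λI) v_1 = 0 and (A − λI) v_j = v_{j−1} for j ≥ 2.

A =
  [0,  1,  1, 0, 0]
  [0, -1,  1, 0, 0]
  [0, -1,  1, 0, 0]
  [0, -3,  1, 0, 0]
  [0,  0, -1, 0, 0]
A Jordan chain for λ = 0 of length 3:
v_1 = (-2, 0, 0, 2, 1)ᵀ
v_2 = (1, -1, -1, -3, 0)ᵀ
v_3 = (0, 1, 0, 0, 0)ᵀ

Let N = A − (0)·I. We want v_3 with N^3 v_3 = 0 but N^2 v_3 ≠ 0; then v_{j-1} := N · v_j for j = 3, …, 2.

Pick v_3 = (0, 1, 0, 0, 0)ᵀ.
Then v_2 = N · v_3 = (1, -1, -1, -3, 0)ᵀ.
Then v_1 = N · v_2 = (-2, 0, 0, 2, 1)ᵀ.

Sanity check: (A − (0)·I) v_1 = (0, 0, 0, 0, 0)ᵀ = 0. ✓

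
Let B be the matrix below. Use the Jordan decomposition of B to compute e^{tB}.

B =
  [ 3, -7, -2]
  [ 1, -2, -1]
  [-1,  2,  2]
e^{tB} =
  [-t^2*exp(t)/2 + 2*t*exp(t) + exp(t), 3*t^2*exp(t)/2 - 7*t*exp(t), t^2*exp(t)/2 - 2*t*exp(t)]
  [t*exp(t), -3*t*exp(t) + exp(t), -t*exp(t)]
  [-t^2*exp(t)/2 - t*exp(t), 3*t^2*exp(t)/2 + 2*t*exp(t), t^2*exp(t)/2 + t*exp(t) + exp(t)]

Strategy: write B = P · J · P⁻¹ where J is a Jordan canonical form, so e^{tB} = P · e^{tJ} · P⁻¹, and e^{tJ} can be computed block-by-block.

B has Jordan form
J =
  [1, 1, 0]
  [0, 1, 1]
  [0, 0, 1]
(up to reordering of blocks).

Per-block formulas:
  For a 3×3 Jordan block J_3(1): exp(t · J_3(1)) = e^(1t)·(I + t·N + (t^2/2)·N^2), where N is the 3×3 nilpotent shift.

After assembling e^{tJ} and conjugating by P, we get:

e^{tB} =
  [-t^2*exp(t)/2 + 2*t*exp(t) + exp(t), 3*t^2*exp(t)/2 - 7*t*exp(t), t^2*exp(t)/2 - 2*t*exp(t)]
  [t*exp(t), -3*t*exp(t) + exp(t), -t*exp(t)]
  [-t^2*exp(t)/2 - t*exp(t), 3*t^2*exp(t)/2 + 2*t*exp(t), t^2*exp(t)/2 + t*exp(t) + exp(t)]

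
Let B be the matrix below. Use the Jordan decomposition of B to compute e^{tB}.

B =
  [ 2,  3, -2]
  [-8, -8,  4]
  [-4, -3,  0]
e^{tB} =
  [4*t*exp(-2*t) + exp(-2*t), 3*t*exp(-2*t), -2*t*exp(-2*t)]
  [-8*t*exp(-2*t), -6*t*exp(-2*t) + exp(-2*t), 4*t*exp(-2*t)]
  [-4*t*exp(-2*t), -3*t*exp(-2*t), 2*t*exp(-2*t) + exp(-2*t)]

Strategy: write B = P · J · P⁻¹ where J is a Jordan canonical form, so e^{tB} = P · e^{tJ} · P⁻¹, and e^{tJ} can be computed block-by-block.

B has Jordan form
J =
  [-2,  1,  0]
  [ 0, -2,  0]
  [ 0,  0, -2]
(up to reordering of blocks).

Per-block formulas:
  For a 2×2 Jordan block J_2(-2): exp(t · J_2(-2)) = e^(-2t)·(I + t·N), where N is the 2×2 nilpotent shift.
  For a 1×1 block at λ = -2: exp(t · [-2]) = [e^(-2t)].

After assembling e^{tJ} and conjugating by P, we get:

e^{tB} =
  [4*t*exp(-2*t) + exp(-2*t), 3*t*exp(-2*t), -2*t*exp(-2*t)]
  [-8*t*exp(-2*t), -6*t*exp(-2*t) + exp(-2*t), 4*t*exp(-2*t)]
  [-4*t*exp(-2*t), -3*t*exp(-2*t), 2*t*exp(-2*t) + exp(-2*t)]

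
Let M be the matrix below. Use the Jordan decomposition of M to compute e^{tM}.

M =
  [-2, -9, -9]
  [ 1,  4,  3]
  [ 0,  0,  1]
e^{tM} =
  [-3*t*exp(t) + exp(t), -9*t*exp(t), -9*t*exp(t)]
  [t*exp(t), 3*t*exp(t) + exp(t), 3*t*exp(t)]
  [0, 0, exp(t)]

Strategy: write M = P · J · P⁻¹ where J is a Jordan canonical form, so e^{tM} = P · e^{tJ} · P⁻¹, and e^{tJ} can be computed block-by-block.

M has Jordan form
J =
  [1, 1, 0]
  [0, 1, 0]
  [0, 0, 1]
(up to reordering of blocks).

Per-block formulas:
  For a 1×1 block at λ = 1: exp(t · [1]) = [e^(1t)].
  For a 2×2 Jordan block J_2(1): exp(t · J_2(1)) = e^(1t)·(I + t·N), where N is the 2×2 nilpotent shift.

After assembling e^{tJ} and conjugating by P, we get:

e^{tM} =
  [-3*t*exp(t) + exp(t), -9*t*exp(t), -9*t*exp(t)]
  [t*exp(t), 3*t*exp(t) + exp(t), 3*t*exp(t)]
  [0, 0, exp(t)]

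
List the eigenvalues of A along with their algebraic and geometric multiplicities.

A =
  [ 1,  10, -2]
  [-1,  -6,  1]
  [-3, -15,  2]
λ = -1: alg = 3, geom = 2

Step 1 — factor the characteristic polynomial to read off the algebraic multiplicities:
  χ_A(x) = (x + 1)^3

Step 2 — compute geometric multiplicities via the rank-nullity identity g(λ) = n − rank(A − λI):
  rank(A − (-1)·I) = 1, so dim ker(A − (-1)·I) = n − 1 = 2

Summary:
  λ = -1: algebraic multiplicity = 3, geometric multiplicity = 2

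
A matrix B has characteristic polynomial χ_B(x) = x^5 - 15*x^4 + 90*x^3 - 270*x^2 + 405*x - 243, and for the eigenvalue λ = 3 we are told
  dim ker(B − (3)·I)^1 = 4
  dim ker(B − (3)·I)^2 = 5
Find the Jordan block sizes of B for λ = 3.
Block sizes for λ = 3: [2, 1, 1, 1]

From the dimensions of kernels of powers, the number of Jordan blocks of size at least j is d_j − d_{j−1} where d_j = dim ker(N^j) (with d_0 = 0). Computing the differences gives [4, 1].
The number of blocks of size exactly k is (#blocks of size ≥ k) − (#blocks of size ≥ k + 1), so the partition is: 3 block(s) of size 1, 1 block(s) of size 2.
In nonincreasing order the block sizes are [2, 1, 1, 1].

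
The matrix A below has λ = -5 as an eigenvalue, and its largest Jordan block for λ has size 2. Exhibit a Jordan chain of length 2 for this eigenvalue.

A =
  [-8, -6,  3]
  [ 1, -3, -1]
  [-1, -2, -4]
A Jordan chain for λ = -5 of length 2:
v_1 = (-3, 1, -1)ᵀ
v_2 = (1, 0, 0)ᵀ

Let N = A − (-5)·I. We want v_2 with N^2 v_2 = 0 but N^1 v_2 ≠ 0; then v_{j-1} := N · v_j for j = 2, …, 2.

Pick v_2 = (1, 0, 0)ᵀ.
Then v_1 = N · v_2 = (-3, 1, -1)ᵀ.

Sanity check: (A − (-5)·I) v_1 = (0, 0, 0)ᵀ = 0. ✓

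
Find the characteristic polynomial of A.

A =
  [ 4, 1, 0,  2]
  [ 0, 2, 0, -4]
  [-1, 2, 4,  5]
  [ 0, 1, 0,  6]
x^4 - 16*x^3 + 96*x^2 - 256*x + 256

Expanding det(x·I − A) (e.g. by cofactor expansion or by noting that A is similar to its Jordan form J, which has the same characteristic polynomial as A) gives
  χ_A(x) = x^4 - 16*x^3 + 96*x^2 - 256*x + 256
which factors as (x - 4)^4. The eigenvalues (with algebraic multiplicities) are λ = 4 with multiplicity 4.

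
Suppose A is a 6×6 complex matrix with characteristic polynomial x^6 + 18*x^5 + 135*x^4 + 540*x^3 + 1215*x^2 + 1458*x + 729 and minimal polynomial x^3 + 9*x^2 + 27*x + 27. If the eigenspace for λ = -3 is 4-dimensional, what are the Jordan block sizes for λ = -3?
Block sizes for λ = -3: [3, 1, 1, 1]

Step 1 — from the characteristic polynomial, algebraic multiplicity of λ = -3 is 6. From dim ker(A − (-3)·I) = 4, there are exactly 4 Jordan blocks for λ = -3.
Step 2 — from the minimal polynomial, the factor (x + 3)^3 tells us the largest block for λ = -3 has size 3.
Step 3 — with total size 6, 4 blocks, and largest block 3, the block sizes (in nonincreasing order) are [3, 1, 1, 1].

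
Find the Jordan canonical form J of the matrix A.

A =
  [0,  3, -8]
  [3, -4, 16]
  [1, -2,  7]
J_3(1)

The characteristic polynomial is
  det(x·I − A) = x^3 - 3*x^2 + 3*x - 1 = (x - 1)^3

Eigenvalues and multiplicities (the geometric multiplicity of λ is n − rank(A − λI), which equals the number of Jordan blocks for λ):
  λ = 1: algebraic multiplicity = 3, geometric multiplicity = 1

Determining the block sizes for each eigenvalue:
  λ = 1: one block (gm = 1), so the single block has size am = 3 → block sizes [3]

Assembling the blocks gives a Jordan form
J =
  [1, 1, 0]
  [0, 1, 1]
  [0, 0, 1]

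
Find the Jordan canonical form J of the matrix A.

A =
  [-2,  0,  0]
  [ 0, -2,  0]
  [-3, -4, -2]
J_2(-2) ⊕ J_1(-2)

The characteristic polynomial is
  det(x·I − A) = x^3 + 6*x^2 + 12*x + 8 = (x + 2)^3

Eigenvalues and multiplicities (the geometric multiplicity of λ is n − rank(A − λI), which equals the number of Jordan blocks for λ):
  λ = -2: algebraic multiplicity = 3, geometric multiplicity = 2

Determining the block sizes for each eigenvalue:
  λ = -2: 2 blocks summing to 3 forces exactly one block of size 2 and the rest size 1 → block sizes [2, 1]

Assembling the blocks gives a Jordan form
J =
  [-2,  1,  0]
  [ 0, -2,  0]
  [ 0,  0, -2]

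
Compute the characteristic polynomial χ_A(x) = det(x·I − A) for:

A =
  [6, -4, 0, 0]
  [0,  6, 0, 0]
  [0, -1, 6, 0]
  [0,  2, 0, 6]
x^4 - 24*x^3 + 216*x^2 - 864*x + 1296

Expanding det(x·I − A) (e.g. by cofactor expansion or by noting that A is similar to its Jordan form J, which has the same characteristic polynomial as A) gives
  χ_A(x) = x^4 - 24*x^3 + 216*x^2 - 864*x + 1296
which factors as (x - 6)^4. The eigenvalues (with algebraic multiplicities) are λ = 6 with multiplicity 4.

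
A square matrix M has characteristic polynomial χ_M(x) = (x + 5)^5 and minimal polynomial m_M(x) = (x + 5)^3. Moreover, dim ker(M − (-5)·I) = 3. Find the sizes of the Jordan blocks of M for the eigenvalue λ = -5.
Block sizes for λ = -5: [3, 1, 1]

Step 1 — from the characteristic polynomial, algebraic multiplicity of λ = -5 is 5. From dim ker(M − (-5)·I) = 3, there are exactly 3 Jordan blocks for λ = -5.
Step 2 — from the minimal polynomial, the factor (x + 5)^3 tells us the largest block for λ = -5 has size 3.
Step 3 — with total size 5, 3 blocks, and largest block 3, the block sizes (in nonincreasing order) are [3, 1, 1].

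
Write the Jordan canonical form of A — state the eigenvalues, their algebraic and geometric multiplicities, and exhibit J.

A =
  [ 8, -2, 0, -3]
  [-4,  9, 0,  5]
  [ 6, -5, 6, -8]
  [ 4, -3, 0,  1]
J_3(6) ⊕ J_1(6)

The characteristic polynomial is
  det(x·I − A) = x^4 - 24*x^3 + 216*x^2 - 864*x + 1296 = (x - 6)^4

Eigenvalues and multiplicities (the geometric multiplicity of λ is n − rank(A − λI), which equals the number of Jordan blocks for λ):
  λ = 6: algebraic multiplicity = 4, geometric multiplicity = 2

Determining the block sizes for each eigenvalue:
  λ = 6: with am = 4 and gm = 2, the partition is not yet determined (e.g. several partitions of 4 into 2 parts exist). Let N = A − (6)·I. Computing rank(N^1) = 2, rank(N^2) = 1, rank(N^3) = 0; the number of blocks of size ≥ j is rank(N^{j−1}) − rank(N^j), giving [2, 1, 1]. So we have 1 block(s) of size 3, 1 block(s) of size 1 → block sizes [3, 1]

Assembling the blocks gives a Jordan form
J =
  [6, 1, 0, 0]
  [0, 6, 1, 0]
  [0, 0, 6, 0]
  [0, 0, 0, 6]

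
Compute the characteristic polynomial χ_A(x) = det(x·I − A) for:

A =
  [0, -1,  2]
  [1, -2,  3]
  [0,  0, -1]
x^3 + 3*x^2 + 3*x + 1

Expanding det(x·I − A) (e.g. by cofactor expansion or by noting that A is similar to its Jordan form J, which has the same characteristic polynomial as A) gives
  χ_A(x) = x^3 + 3*x^2 + 3*x + 1
which factors as (x + 1)^3. The eigenvalues (with algebraic multiplicities) are λ = -1 with multiplicity 3.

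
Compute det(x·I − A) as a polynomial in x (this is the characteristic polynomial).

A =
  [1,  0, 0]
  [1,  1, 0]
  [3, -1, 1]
x^3 - 3*x^2 + 3*x - 1

Expanding det(x·I − A) (e.g. by cofactor expansion or by noting that A is similar to its Jordan form J, which has the same characteristic polynomial as A) gives
  χ_A(x) = x^3 - 3*x^2 + 3*x - 1
which factors as (x - 1)^3. The eigenvalues (with algebraic multiplicities) are λ = 1 with multiplicity 3.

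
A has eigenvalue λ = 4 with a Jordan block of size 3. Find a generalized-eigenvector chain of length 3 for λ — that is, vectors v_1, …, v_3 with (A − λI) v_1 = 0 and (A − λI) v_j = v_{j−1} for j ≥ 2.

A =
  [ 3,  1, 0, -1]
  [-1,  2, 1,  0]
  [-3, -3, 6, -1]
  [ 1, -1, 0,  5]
A Jordan chain for λ = 4 of length 3:
v_1 = (-1, 0, -1, 1)ᵀ
v_2 = (-1, -1, -3, 1)ᵀ
v_3 = (1, 0, 0, 0)ᵀ

Let N = A − (4)·I. We want v_3 with N^3 v_3 = 0 but N^2 v_3 ≠ 0; then v_{j-1} := N · v_j for j = 3, …, 2.

Pick v_3 = (1, 0, 0, 0)ᵀ.
Then v_2 = N · v_3 = (-1, -1, -3, 1)ᵀ.
Then v_1 = N · v_2 = (-1, 0, -1, 1)ᵀ.

Sanity check: (A − (4)·I) v_1 = (0, 0, 0, 0)ᵀ = 0. ✓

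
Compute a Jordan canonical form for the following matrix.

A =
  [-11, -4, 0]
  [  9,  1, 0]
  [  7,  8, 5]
J_2(-5) ⊕ J_1(5)

The characteristic polynomial is
  det(x·I − A) = x^3 + 5*x^2 - 25*x - 125 = (x - 5)*(x + 5)^2

Eigenvalues and multiplicities (the geometric multiplicity of λ is n − rank(A − λI), which equals the number of Jordan blocks for λ):
  λ = -5: algebraic multiplicity = 2, geometric multiplicity = 1
  λ = 5: algebraic multiplicity = 1, geometric multiplicity = 1

Determining the block sizes for each eigenvalue:
  λ = -5: one block (gm = 1), so the single block has size am = 2 → block sizes [2]
  λ = 5: one block (gm = 1), so the single block has size am = 1 → block sizes [1]

Assembling the blocks gives a Jordan form
J =
  [-5,  1, 0]
  [ 0, -5, 0]
  [ 0,  0, 5]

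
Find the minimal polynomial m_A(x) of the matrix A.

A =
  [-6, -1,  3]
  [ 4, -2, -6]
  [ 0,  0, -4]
x^2 + 8*x + 16

The characteristic polynomial is χ_A(x) = (x + 4)^3, so the eigenvalues are known. The minimal polynomial is
  m_A(x) = Π_λ (x − λ)^{k_λ}
where k_λ is the size of the *largest* Jordan block for λ (equivalently, the smallest k with (A − λI)^k v = 0 for every generalised eigenvector v of λ).

  λ = -4: largest Jordan block has size 2, contributing (x + 4)^2

So m_A(x) = (x + 4)^2 = x^2 + 8*x + 16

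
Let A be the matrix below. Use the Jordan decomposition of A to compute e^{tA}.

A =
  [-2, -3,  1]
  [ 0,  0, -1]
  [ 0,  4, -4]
e^{tA} =
  [exp(-2*t), -t^2*exp(-2*t) - 3*t*exp(-2*t), t^2*exp(-2*t)/2 + t*exp(-2*t)]
  [0, 2*t*exp(-2*t) + exp(-2*t), -t*exp(-2*t)]
  [0, 4*t*exp(-2*t), -2*t*exp(-2*t) + exp(-2*t)]

Strategy: write A = P · J · P⁻¹ where J is a Jordan canonical form, so e^{tA} = P · e^{tJ} · P⁻¹, and e^{tJ} can be computed block-by-block.

A has Jordan form
J =
  [-2,  1,  0]
  [ 0, -2,  1]
  [ 0,  0, -2]
(up to reordering of blocks).

Per-block formulas:
  For a 3×3 Jordan block J_3(-2): exp(t · J_3(-2)) = e^(-2t)·(I + t·N + (t^2/2)·N^2), where N is the 3×3 nilpotent shift.

After assembling e^{tJ} and conjugating by P, we get:

e^{tA} =
  [exp(-2*t), -t^2*exp(-2*t) - 3*t*exp(-2*t), t^2*exp(-2*t)/2 + t*exp(-2*t)]
  [0, 2*t*exp(-2*t) + exp(-2*t), -t*exp(-2*t)]
  [0, 4*t*exp(-2*t), -2*t*exp(-2*t) + exp(-2*t)]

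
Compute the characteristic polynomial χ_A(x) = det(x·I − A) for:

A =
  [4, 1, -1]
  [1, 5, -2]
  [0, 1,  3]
x^3 - 12*x^2 + 48*x - 64

Expanding det(x·I − A) (e.g. by cofactor expansion or by noting that A is similar to its Jordan form J, which has the same characteristic polynomial as A) gives
  χ_A(x) = x^3 - 12*x^2 + 48*x - 64
which factors as (x - 4)^3. The eigenvalues (with algebraic multiplicities) are λ = 4 with multiplicity 3.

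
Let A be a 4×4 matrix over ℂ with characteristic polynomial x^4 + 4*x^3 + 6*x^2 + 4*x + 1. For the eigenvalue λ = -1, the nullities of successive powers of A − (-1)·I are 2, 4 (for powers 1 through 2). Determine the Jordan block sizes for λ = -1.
Block sizes for λ = -1: [2, 2]

From the dimensions of kernels of powers, the number of Jordan blocks of size at least j is d_j − d_{j−1} where d_j = dim ker(N^j) (with d_0 = 0). Computing the differences gives [2, 2].
The number of blocks of size exactly k is (#blocks of size ≥ k) − (#blocks of size ≥ k + 1), so the partition is: 2 block(s) of size 2.
In nonincreasing order the block sizes are [2, 2].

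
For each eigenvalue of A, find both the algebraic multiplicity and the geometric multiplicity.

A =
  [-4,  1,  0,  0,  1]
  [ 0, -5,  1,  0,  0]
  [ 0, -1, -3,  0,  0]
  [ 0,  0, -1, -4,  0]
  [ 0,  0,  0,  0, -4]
λ = -4: alg = 5, geom = 2

Step 1 — factor the characteristic polynomial to read off the algebraic multiplicities:
  χ_A(x) = (x + 4)^5

Step 2 — compute geometric multiplicities via the rank-nullity identity g(λ) = n − rank(A − λI):
  rank(A − (-4)·I) = 3, so dim ker(A − (-4)·I) = n − 3 = 2

Summary:
  λ = -4: algebraic multiplicity = 5, geometric multiplicity = 2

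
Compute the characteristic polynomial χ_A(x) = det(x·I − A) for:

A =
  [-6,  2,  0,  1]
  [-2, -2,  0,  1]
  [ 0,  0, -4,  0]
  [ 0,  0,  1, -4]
x^4 + 16*x^3 + 96*x^2 + 256*x + 256

Expanding det(x·I − A) (e.g. by cofactor expansion or by noting that A is similar to its Jordan form J, which has the same characteristic polynomial as A) gives
  χ_A(x) = x^4 + 16*x^3 + 96*x^2 + 256*x + 256
which factors as (x + 4)^4. The eigenvalues (with algebraic multiplicities) are λ = -4 with multiplicity 4.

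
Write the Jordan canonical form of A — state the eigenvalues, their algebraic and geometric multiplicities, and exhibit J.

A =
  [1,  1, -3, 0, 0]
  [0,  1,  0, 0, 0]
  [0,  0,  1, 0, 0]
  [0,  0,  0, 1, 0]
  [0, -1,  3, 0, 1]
J_2(1) ⊕ J_1(1) ⊕ J_1(1) ⊕ J_1(1)

The characteristic polynomial is
  det(x·I − A) = x^5 - 5*x^4 + 10*x^3 - 10*x^2 + 5*x - 1 = (x - 1)^5

Eigenvalues and multiplicities (the geometric multiplicity of λ is n − rank(A − λI), which equals the number of Jordan blocks for λ):
  λ = 1: algebraic multiplicity = 5, geometric multiplicity = 4

Determining the block sizes for each eigenvalue:
  λ = 1: 4 blocks summing to 5 forces exactly one block of size 2 and the rest size 1 → block sizes [2, 1, 1, 1]

Assembling the blocks gives a Jordan form
J =
  [1, 1, 0, 0, 0]
  [0, 1, 0, 0, 0]
  [0, 0, 1, 0, 0]
  [0, 0, 0, 1, 0]
  [0, 0, 0, 0, 1]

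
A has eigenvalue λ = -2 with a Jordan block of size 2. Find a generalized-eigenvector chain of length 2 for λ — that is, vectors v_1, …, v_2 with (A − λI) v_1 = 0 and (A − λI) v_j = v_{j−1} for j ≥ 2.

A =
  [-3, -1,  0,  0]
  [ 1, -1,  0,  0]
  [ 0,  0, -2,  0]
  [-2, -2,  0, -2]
A Jordan chain for λ = -2 of length 2:
v_1 = (-1, 1, 0, -2)ᵀ
v_2 = (1, 0, 0, 0)ᵀ

Let N = A − (-2)·I. We want v_2 with N^2 v_2 = 0 but N^1 v_2 ≠ 0; then v_{j-1} := N · v_j for j = 2, …, 2.

Pick v_2 = (1, 0, 0, 0)ᵀ.
Then v_1 = N · v_2 = (-1, 1, 0, -2)ᵀ.

Sanity check: (A − (-2)·I) v_1 = (0, 0, 0, 0)ᵀ = 0. ✓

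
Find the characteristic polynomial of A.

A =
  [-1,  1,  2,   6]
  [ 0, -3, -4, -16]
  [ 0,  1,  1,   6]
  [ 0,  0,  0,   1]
x^4 + 2*x^3 - 2*x - 1

Expanding det(x·I − A) (e.g. by cofactor expansion or by noting that A is similar to its Jordan form J, which has the same characteristic polynomial as A) gives
  χ_A(x) = x^4 + 2*x^3 - 2*x - 1
which factors as (x - 1)*(x + 1)^3. The eigenvalues (with algebraic multiplicities) are λ = -1 with multiplicity 3, λ = 1 with multiplicity 1.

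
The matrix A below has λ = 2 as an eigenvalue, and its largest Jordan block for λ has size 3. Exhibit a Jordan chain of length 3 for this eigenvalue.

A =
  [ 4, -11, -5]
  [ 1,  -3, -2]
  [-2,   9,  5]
A Jordan chain for λ = 2 of length 3:
v_1 = (3, 1, -1)ᵀ
v_2 = (2, 1, -2)ᵀ
v_3 = (1, 0, 0)ᵀ

Let N = A − (2)·I. We want v_3 with N^3 v_3 = 0 but N^2 v_3 ≠ 0; then v_{j-1} := N · v_j for j = 3, …, 2.

Pick v_3 = (1, 0, 0)ᵀ.
Then v_2 = N · v_3 = (2, 1, -2)ᵀ.
Then v_1 = N · v_2 = (3, 1, -1)ᵀ.

Sanity check: (A − (2)·I) v_1 = (0, 0, 0)ᵀ = 0. ✓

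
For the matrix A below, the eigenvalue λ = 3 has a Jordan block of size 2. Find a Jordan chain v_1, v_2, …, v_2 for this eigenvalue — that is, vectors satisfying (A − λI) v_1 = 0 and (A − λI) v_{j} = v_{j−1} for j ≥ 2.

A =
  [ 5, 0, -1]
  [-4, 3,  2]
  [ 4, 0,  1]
A Jordan chain for λ = 3 of length 2:
v_1 = (2, -4, 4)ᵀ
v_2 = (1, 0, 0)ᵀ

Let N = A − (3)·I. We want v_2 with N^2 v_2 = 0 but N^1 v_2 ≠ 0; then v_{j-1} := N · v_j for j = 2, …, 2.

Pick v_2 = (1, 0, 0)ᵀ.
Then v_1 = N · v_2 = (2, -4, 4)ᵀ.

Sanity check: (A − (3)·I) v_1 = (0, 0, 0)ᵀ = 0. ✓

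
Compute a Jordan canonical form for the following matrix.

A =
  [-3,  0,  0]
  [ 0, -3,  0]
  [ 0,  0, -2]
J_1(-3) ⊕ J_1(-3) ⊕ J_1(-2)

The characteristic polynomial is
  det(x·I − A) = x^3 + 8*x^2 + 21*x + 18 = (x + 2)*(x + 3)^2

Eigenvalues and multiplicities (the geometric multiplicity of λ is n − rank(A − λI), which equals the number of Jordan blocks for λ):
  λ = -3: algebraic multiplicity = 2, geometric multiplicity = 2
  λ = -2: algebraic multiplicity = 1, geometric multiplicity = 1

Determining the block sizes for each eigenvalue:
  λ = -3: gm = am = 2, so every block has size 1 → block sizes [1, 1]
  λ = -2: one block (gm = 1), so the single block has size am = 1 → block sizes [1]

Assembling the blocks gives a Jordan form
J =
  [-3,  0,  0]
  [ 0, -3,  0]
  [ 0,  0, -2]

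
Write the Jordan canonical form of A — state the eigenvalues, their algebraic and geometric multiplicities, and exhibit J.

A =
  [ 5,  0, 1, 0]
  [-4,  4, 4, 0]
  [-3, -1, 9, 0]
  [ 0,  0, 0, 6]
J_3(6) ⊕ J_1(6)

The characteristic polynomial is
  det(x·I − A) = x^4 - 24*x^3 + 216*x^2 - 864*x + 1296 = (x - 6)^4

Eigenvalues and multiplicities (the geometric multiplicity of λ is n − rank(A − λI), which equals the number of Jordan blocks for λ):
  λ = 6: algebraic multiplicity = 4, geometric multiplicity = 2

Determining the block sizes for each eigenvalue:
  λ = 6: with am = 4 and gm = 2, the partition is not yet determined (e.g. several partitions of 4 into 2 parts exist). Let N = A − (6)·I. Computing rank(N^1) = 2, rank(N^2) = 1, rank(N^3) = 0; the number of blocks of size ≥ j is rank(N^{j−1}) − rank(N^j), giving [2, 1, 1]. So we have 1 block(s) of size 3, 1 block(s) of size 1 → block sizes [3, 1]

Assembling the blocks gives a Jordan form
J =
  [6, 1, 0, 0]
  [0, 6, 1, 0]
  [0, 0, 6, 0]
  [0, 0, 0, 6]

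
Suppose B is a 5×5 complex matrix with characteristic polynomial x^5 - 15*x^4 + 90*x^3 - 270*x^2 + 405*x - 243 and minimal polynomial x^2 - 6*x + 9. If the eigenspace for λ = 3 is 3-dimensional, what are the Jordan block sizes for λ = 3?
Block sizes for λ = 3: [2, 2, 1]

Step 1 — from the characteristic polynomial, algebraic multiplicity of λ = 3 is 5. From dim ker(B − (3)·I) = 3, there are exactly 3 Jordan blocks for λ = 3.
Step 2 — from the minimal polynomial, the factor (x − 3)^2 tells us the largest block for λ = 3 has size 2.
Step 3 — with total size 5, 3 blocks, and largest block 2, the block sizes (in nonincreasing order) are [2, 2, 1].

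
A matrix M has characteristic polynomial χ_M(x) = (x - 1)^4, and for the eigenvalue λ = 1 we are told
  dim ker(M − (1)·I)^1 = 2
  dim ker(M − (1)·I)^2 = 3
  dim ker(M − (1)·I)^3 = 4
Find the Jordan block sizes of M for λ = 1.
Block sizes for λ = 1: [3, 1]

From the dimensions of kernels of powers, the number of Jordan blocks of size at least j is d_j − d_{j−1} where d_j = dim ker(N^j) (with d_0 = 0). Computing the differences gives [2, 1, 1].
The number of blocks of size exactly k is (#blocks of size ≥ k) − (#blocks of size ≥ k + 1), so the partition is: 1 block(s) of size 1, 1 block(s) of size 3.
In nonincreasing order the block sizes are [3, 1].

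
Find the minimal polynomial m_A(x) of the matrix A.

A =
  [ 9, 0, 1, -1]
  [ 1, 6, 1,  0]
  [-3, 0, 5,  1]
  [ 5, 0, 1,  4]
x^3 - 18*x^2 + 108*x - 216

The characteristic polynomial is χ_A(x) = (x - 6)^4, so the eigenvalues are known. The minimal polynomial is
  m_A(x) = Π_λ (x − λ)^{k_λ}
where k_λ is the size of the *largest* Jordan block for λ (equivalently, the smallest k with (A − λI)^k v = 0 for every generalised eigenvector v of λ).

  λ = 6: largest Jordan block has size 3, contributing (x − 6)^3

So m_A(x) = (x - 6)^3 = x^3 - 18*x^2 + 108*x - 216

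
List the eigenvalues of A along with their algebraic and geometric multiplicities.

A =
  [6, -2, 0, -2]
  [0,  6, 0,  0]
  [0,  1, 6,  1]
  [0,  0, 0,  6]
λ = 6: alg = 4, geom = 3

Step 1 — factor the characteristic polynomial to read off the algebraic multiplicities:
  χ_A(x) = (x - 6)^4

Step 2 — compute geometric multiplicities via the rank-nullity identity g(λ) = n − rank(A − λI):
  rank(A − (6)·I) = 1, so dim ker(A − (6)·I) = n − 1 = 3

Summary:
  λ = 6: algebraic multiplicity = 4, geometric multiplicity = 3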